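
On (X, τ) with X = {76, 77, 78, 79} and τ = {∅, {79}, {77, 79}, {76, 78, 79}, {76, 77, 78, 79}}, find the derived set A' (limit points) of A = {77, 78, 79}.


A' = {76, 77, 78}

For each x ∈ X, list the open sets U ∈ τ with x ∈ U, then check whether U ∩ (A ∖ {x}) ≠ ∅ for every such U.
  x = 76: opens ∋ x are {76, 78, 79}, {76, 77, 78, 79}; each meets A ∖ {76}, so x IS a limit point.
  x = 77: opens ∋ x are {77, 79}, {76, 77, 78, 79}; each meets A ∖ {77}, so x IS a limit point.
  x = 78: opens ∋ x are {76, 78, 79}, {76, 77, 78, 79}; each meets A ∖ {78}, so x IS a limit point.
  x = 79: open {79} ∋ x has {79} ∩ (A ∖ {79}) = ∅, so x is NOT a limit point.
Collecting: A' = {76, 77, 78}.


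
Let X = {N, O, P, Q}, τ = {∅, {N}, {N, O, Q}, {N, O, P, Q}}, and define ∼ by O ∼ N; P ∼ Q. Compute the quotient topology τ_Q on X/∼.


X/∼ = {[N=O], [P=Q]}; |τ_Q| = 2.

Equivalence classes: [N=O], [P=Q].
Quotient map π: X → X/∼ sends N ↦ [N=O], O ↦ [N=O], P ↦ [P=Q], Q ↦ [P=Q].
For each subset V ⊆ X/∼, compute π^{-1}(V) ⊆ X and check whether π^{-1}(V) ∈ τ. V is open in τ_Q iff π^{-1}(V) ∈ τ.
  V = {}: π^{-1}(V) = ∅ ∈ τ ✓.
  V = {[N=O]}: π^{-1}(V) = {N, O} ∉ τ ✗.
  V = {[P=Q]}: π^{-1}(V) = {P, Q} ∉ τ ✗.
  V = {[N=O], [P=Q]}: π^{-1}(V) = {N, O, P, Q} ∈ τ ✓.
Open sets in the quotient: τ_Q = {{}, {[N=O], [P=Q]}} (2 elements).


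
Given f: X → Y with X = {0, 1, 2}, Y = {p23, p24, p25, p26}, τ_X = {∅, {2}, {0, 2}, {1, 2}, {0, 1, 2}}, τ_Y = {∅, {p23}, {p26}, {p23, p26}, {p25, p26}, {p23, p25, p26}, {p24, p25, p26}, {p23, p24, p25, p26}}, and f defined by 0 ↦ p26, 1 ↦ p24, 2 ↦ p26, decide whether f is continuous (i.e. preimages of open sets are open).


f IS continuous.

Compute f^{-1}(U) for each U ∈ τ_Y:
  U = ∅: f^{-1}(U) = ∅ ∈ τ_X ✓.
  U = {p23}: f^{-1}(U) = ∅ ∈ τ_X ✓.
  U = {p26}: f^{-1}(U) = {0, 2} ∈ τ_X ✓.
  U = {p23, p26}: f^{-1}(U) = {0, 2} ∈ τ_X ✓.
  U = {p25, p26}: f^{-1}(U) = {0, 2} ∈ τ_X ✓.
  U = {p23, p25, p26}: f^{-1}(U) = {0, 2} ∈ τ_X ✓.
  U = {p24, p25, p26}: f^{-1}(U) = {0, 1, 2} ∈ τ_X ✓.
  U = {p23, p24, p25, p26}: f^{-1}(U) = {0, 1, 2} ∈ τ_X ✓.
Every preimage lies in τ_X, so f IS continuous.


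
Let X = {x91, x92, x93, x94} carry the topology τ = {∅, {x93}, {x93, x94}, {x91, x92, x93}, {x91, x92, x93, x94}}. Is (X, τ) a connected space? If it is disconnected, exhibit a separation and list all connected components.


(X, τ) is connected.

Find clopen sets (U ∈ τ with X ∖ U ∈ τ):
  U = ∅, X ∖ U = {x91, x92, x93, x94} — both open, so U is clopen.
  U = {x91, x92, x93, x94}, X ∖ U = ∅ — both open, so U is clopen.
Only trivial clopens (∅ and X) exist, so (X, τ) is connected.
Compute connected components by grouping points that agree on all clopens:
  component: {x91, x92, x93, x94}


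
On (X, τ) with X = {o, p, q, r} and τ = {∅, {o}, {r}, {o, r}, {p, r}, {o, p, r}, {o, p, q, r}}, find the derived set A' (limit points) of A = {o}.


A' = {q}

For each x ∈ X, list the open sets U ∈ τ with x ∈ U, then check whether U ∩ (A ∖ {x}) ≠ ∅ for every such U.
  x = o: open {o} ∋ x has {o} ∩ (A ∖ {o}) = ∅, so x is NOT a limit point.
  x = p: open {p, r} ∋ x has {p, r} ∩ (A ∖ {p}) = ∅, so x is NOT a limit point.
  x = q: opens ∋ x are {o, p, q, r}; each meets A ∖ {q}, so x IS a limit point.
  x = r: open {r} ∋ x has {r} ∩ (A ∖ {r}) = ∅, so x is NOT a limit point.
Collecting: A' = {q}.


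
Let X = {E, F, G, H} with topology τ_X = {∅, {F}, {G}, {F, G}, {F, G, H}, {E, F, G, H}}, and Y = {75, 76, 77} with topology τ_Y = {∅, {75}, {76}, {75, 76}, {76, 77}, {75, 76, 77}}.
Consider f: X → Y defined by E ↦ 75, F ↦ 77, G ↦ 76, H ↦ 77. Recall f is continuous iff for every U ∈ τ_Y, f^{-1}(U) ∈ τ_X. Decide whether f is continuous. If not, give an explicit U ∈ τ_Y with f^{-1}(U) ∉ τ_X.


f is NOT continuous.

Compute f^{-1}(U) for each U ∈ τ_Y:
  U = ∅: f^{-1}(U) = ∅ ∈ τ_X ✓.
  U = {75}: f^{-1}(U) = {E} ∉ τ_X ✗.
  U = {76}: f^{-1}(U) = {G} ∈ τ_X ✓.
  U = {75, 76}: f^{-1}(U) = {E, G} ∉ τ_X ✗.
  U = {76, 77}: f^{-1}(U) = {F, G, H} ∈ τ_X ✓.
  U = {75, 76, 77}: f^{-1}(U) = {E, F, G, H} ∈ τ_X ✓.
Found U = {75} with f^{-1}(U) = {E} not in τ_X. Therefore f is NOT continuous.


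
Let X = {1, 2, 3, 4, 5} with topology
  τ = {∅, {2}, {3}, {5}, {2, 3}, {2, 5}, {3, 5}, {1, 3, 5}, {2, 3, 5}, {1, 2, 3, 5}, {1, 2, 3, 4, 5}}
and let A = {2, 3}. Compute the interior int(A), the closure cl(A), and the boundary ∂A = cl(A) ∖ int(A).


int(A) = {2, 3}, cl(A) = {1, 2, 3, 4}, ∂A = {1, 4}.

Closed sets in (X, τ) are complements of opens:
  closed(X, τ) = {∅, {4}, {1, 4}, {2, 4}, {1, 2, 4}, {1, 3, 4}, {1, 4, 5}, {1, 2, 3, 4}, {1, 2, 4, 5}, {1, 3, 4, 5}, {1, 2, 3, 4, 5}}.
int(A) = ⋃ {U ∈ τ : U ⊆ A}. Opens contained in A: ∅, {2}, {3}, {2, 3}.
Taking the union of these: int(A) = {2, 3}.
cl(A) = ⋂ {C closed : A ⊆ C}. Closed sets containing A: {1, 2, 3, 4}, {1, 2, 3, 4, 5}.
Intersecting these: cl(A) = {1, 2, 3, 4}.
∂A = cl(A) ∖ int(A) = {1, 2, 3, 4} ∖ {2, 3} = {1, 4}.


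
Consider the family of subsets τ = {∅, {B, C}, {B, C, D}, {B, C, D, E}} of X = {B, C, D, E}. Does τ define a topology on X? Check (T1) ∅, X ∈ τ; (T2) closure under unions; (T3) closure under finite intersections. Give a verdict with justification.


τ IS a topology on X.

Axiom (T1): ∅ ∈ τ? Yes; X ∈ τ? Yes.
Axiom (T2/T3): check pairwise unions and intersections of members of τ.
All pairwise intersections and unions checked — each lies in τ. Therefore τ satisfies (T1), (T2), (T3): it IS a topology on X.


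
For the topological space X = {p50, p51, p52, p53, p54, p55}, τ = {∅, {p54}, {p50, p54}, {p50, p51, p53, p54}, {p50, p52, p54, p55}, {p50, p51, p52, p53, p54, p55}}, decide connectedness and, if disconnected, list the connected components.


(X, τ) is connected.

Find clopen sets (U ∈ τ with X ∖ U ∈ τ):
  U = ∅, X ∖ U = {p50, p51, p52, p53, p54, p55} — both open, so U is clopen.
  U = {p50, p51, p52, p53, p54, p55}, X ∖ U = ∅ — both open, so U is clopen.
Only trivial clopens (∅ and X) exist, so (X, τ) is connected.
Compute connected components by grouping points that agree on all clopens:
  component: {p50, p51, p52, p53, p54, p55}


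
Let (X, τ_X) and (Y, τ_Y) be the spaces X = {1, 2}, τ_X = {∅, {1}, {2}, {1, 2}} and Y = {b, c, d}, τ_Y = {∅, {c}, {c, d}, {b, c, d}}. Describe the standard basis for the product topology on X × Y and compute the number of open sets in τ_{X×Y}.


Basis B = {∅ × ∅, {1} × {c}, {2} × {c}, {1} × {c, d}, {1, 2} × {c}, {2} × {c, d}, {1} × {b, c, d}, {2} × {b, c, d}, {1, 2} × {c, d}, {1, 2} × {b, c, d}}; |τ_{X×Y}| = 16.

Enumerate products U × V with U ∈ τ_X, V ∈ τ_Y (deduplicated):
  ∅ × ∅ = {} (∅)
  {1} × {c} = {(1,c)}
  {2} × {c} = {(2,c)}
  {1} × {c, d} = {(1,c), (1,d)}
  {1, 2} × {c} = {(1,c), (2,c)}
  {2} × {c, d} = {(2,c), (2,d)}
  {1} × {b, c, d} = {(1,b), (1,c), (1,d)}
  {2} × {b, c, d} = {(2,b), (2,c), (2,d)}
  {1, 2} × {c, d} = {(1,c), (1,d), (2,c), (2,d)}
  {1, 2} × {b, c, d} = {(1,b), (1,c), (1,d), (2,b), (2,c), (2,d)}
These 10 distinct sets form the basis B.
Close under arbitrary unions to get τ_{X×Y}; counting gives |τ_{X×Y}| = 16.


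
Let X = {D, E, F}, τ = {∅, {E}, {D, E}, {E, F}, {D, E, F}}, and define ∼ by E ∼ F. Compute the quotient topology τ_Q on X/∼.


X/∼ = {[D], [E=F]}; |τ_Q| = 3.

Equivalence classes: [D], [E=F].
Quotient map π: X → X/∼ sends D ↦ [D], E ↦ [E=F], F ↦ [E=F].
For each subset V ⊆ X/∼, compute π^{-1}(V) ⊆ X and check whether π^{-1}(V) ∈ τ. V is open in τ_Q iff π^{-1}(V) ∈ τ.
  V = {}: π^{-1}(V) = ∅ ∈ τ ✓.
  V = {[D]}: π^{-1}(V) = {D} ∉ τ ✗.
  V = {[E=F]}: π^{-1}(V) = {E, F} ∈ τ ✓.
  V = {[D], [E=F]}: π^{-1}(V) = {D, E, F} ∈ τ ✓.
Open sets in the quotient: τ_Q = {{}, {[E=F]}, {[D], [E=F]}} (3 elements).


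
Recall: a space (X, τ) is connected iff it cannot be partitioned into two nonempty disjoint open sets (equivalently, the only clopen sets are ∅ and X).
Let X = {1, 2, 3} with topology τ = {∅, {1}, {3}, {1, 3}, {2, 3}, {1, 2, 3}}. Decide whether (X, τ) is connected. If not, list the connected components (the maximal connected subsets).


(X, τ) is disconnected; components = [{1}, {2, 3}].

Find clopen sets (U ∈ τ with X ∖ U ∈ τ):
  U = ∅, X ∖ U = {1, 2, 3} — both open, so U is clopen.
  U = {1}, X ∖ U = {2, 3} — both open, so U is clopen.
  U = {2, 3}, X ∖ U = {1} — both open, so U is clopen.
  U = {1, 2, 3}, X ∖ U = ∅ — both open, so U is clopen.
Nontrivial clopen(s) exist: e.g. {2, 3}. So (X, τ) is disconnected.
Compute connected components by grouping points that agree on all clopens:
  component: {1}
  component: {2, 3}


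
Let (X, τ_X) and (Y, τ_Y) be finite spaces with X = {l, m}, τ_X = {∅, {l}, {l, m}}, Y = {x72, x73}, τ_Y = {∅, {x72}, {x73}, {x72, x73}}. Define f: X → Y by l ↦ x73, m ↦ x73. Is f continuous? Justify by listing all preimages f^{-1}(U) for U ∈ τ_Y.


f IS continuous.

Compute f^{-1}(U) for each U ∈ τ_Y:
  U = ∅: f^{-1}(U) = ∅ ∈ τ_X ✓.
  U = {x72}: f^{-1}(U) = ∅ ∈ τ_X ✓.
  U = {x73}: f^{-1}(U) = {l, m} ∈ τ_X ✓.
  U = {x72, x73}: f^{-1}(U) = {l, m} ∈ τ_X ✓.
Every preimage lies in τ_X, so f IS continuous.


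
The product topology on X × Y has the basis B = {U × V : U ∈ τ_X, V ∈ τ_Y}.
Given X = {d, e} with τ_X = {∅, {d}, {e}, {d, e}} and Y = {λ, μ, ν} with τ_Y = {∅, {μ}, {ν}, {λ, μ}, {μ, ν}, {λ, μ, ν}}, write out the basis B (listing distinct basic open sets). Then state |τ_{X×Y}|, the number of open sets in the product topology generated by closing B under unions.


Basis B = {∅ × ∅, {d} × {μ}, {d} × {ν}, {e} × {μ}, {e} × {ν}, {d} × {λ, μ}, {d} × {μ, ν}, {d, e} × {μ}, {d, e} × {ν}, {e} × {λ, μ}, {e} × {μ, ν}, {d} × {λ, μ, ν}, {e} × {λ, μ, ν}, {d, e} × {λ, μ}, {d, e} × {μ, ν}, {d, e} × {λ, μ, ν}}; |τ_{X×Y}| = 36.

Enumerate products U × V with U ∈ τ_X, V ∈ τ_Y (deduplicated):
  ∅ × ∅ = {} (∅)
  {d} × {μ} = {(d,μ)}
  {d} × {ν} = {(d,ν)}
  {e} × {μ} = {(e,μ)}
  {e} × {ν} = {(e,ν)}
  {d} × {λ, μ} = {(d,λ), (d,μ)}
  {d} × {μ, ν} = {(d,μ), (d,ν)}
  {d, e} × {μ} = {(d,μ), (e,μ)}
  {d, e} × {ν} = {(d,ν), (e,ν)}
  {e} × {λ, μ} = {(e,λ), (e,μ)}
  {e} × {μ, ν} = {(e,μ), (e,ν)}
  {d} × {λ, μ, ν} = {(d,λ), (d,μ), (d,ν)}
  {e} × {λ, μ, ν} = {(e,λ), (e,μ), (e,ν)}
  {d, e} × {λ, μ} = {(d,λ), (d,μ), (e,λ), (e,μ)}
  {d, e} × {μ, ν} = {(d,μ), (d,ν), (e,μ), (e,ν)}
  {d, e} × {λ, μ, ν} = {(d,λ), (d,μ), (d,ν), (e,λ), (e,μ), (e,ν)}
These 16 distinct sets form the basis B.
Close under arbitrary unions to get τ_{X×Y}; counting gives |τ_{X×Y}| = 36.


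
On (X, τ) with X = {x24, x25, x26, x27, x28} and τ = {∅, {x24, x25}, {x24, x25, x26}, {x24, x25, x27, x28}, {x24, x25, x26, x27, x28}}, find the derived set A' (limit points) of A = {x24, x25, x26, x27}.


A' = {x24, x25, x26, x27, x28}

For each x ∈ X, list the open sets U ∈ τ with x ∈ U, then check whether U ∩ (A ∖ {x}) ≠ ∅ for every such U.
  x = x24: opens ∋ x are {x24, x25}, {x24, x25, x26}, {x24, x25, x27, x28}, {x24, x25, x26, x27, x28}; each meets A ∖ {x24}, so x IS a limit point.
  x = x25: opens ∋ x are {x24, x25}, {x24, x25, x26}, {x24, x25, x27, x28}, {x24, x25, x26, x27, x28}; each meets A ∖ {x25}, so x IS a limit point.
  x = x26: opens ∋ x are {x24, x25, x26}, {x24, x25, x26, x27, x28}; each meets A ∖ {x26}, so x IS a limit point.
  x = x27: opens ∋ x are {x24, x25, x27, x28}, {x24, x25, x26, x27, x28}; each meets A ∖ {x27}, so x IS a limit point.
  x = x28: opens ∋ x are {x24, x25, x27, x28}, {x24, x25, x26, x27, x28}; each meets A ∖ {x28}, so x IS a limit point.
Collecting: A' = {x24, x25, x26, x27, x28}.


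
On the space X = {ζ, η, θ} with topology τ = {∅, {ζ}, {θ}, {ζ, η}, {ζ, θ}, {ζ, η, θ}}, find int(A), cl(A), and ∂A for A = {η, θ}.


int(A) = {θ}, cl(A) = {η, θ}, ∂A = {η}.

Closed sets in (X, τ) are complements of opens:
  closed(X, τ) = {∅, {η}, {θ}, {ζ, η}, {η, θ}, {ζ, η, θ}}.
int(A) = ⋃ {U ∈ τ : U ⊆ A}. Opens contained in A: ∅, {θ}.
Taking the union of these: int(A) = {θ}.
cl(A) = ⋂ {C closed : A ⊆ C}. Closed sets containing A: {η, θ}, {ζ, η, θ}.
Intersecting these: cl(A) = {η, θ}.
∂A = cl(A) ∖ int(A) = {η, θ} ∖ {θ} = {η}.


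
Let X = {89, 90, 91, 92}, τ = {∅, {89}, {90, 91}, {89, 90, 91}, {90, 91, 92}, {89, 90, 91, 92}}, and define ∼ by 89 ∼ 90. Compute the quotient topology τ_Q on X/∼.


X/∼ = {[89=90], [91], [92]}; |τ_Q| = 3.

Equivalence classes: [89=90], [91], [92].
Quotient map π: X → X/∼ sends 89 ↦ [89=90], 90 ↦ [89=90], 91 ↦ [91], 92 ↦ [92].
For each subset V ⊆ X/∼, compute π^{-1}(V) ⊆ X and check whether π^{-1}(V) ∈ τ. V is open in τ_Q iff π^{-1}(V) ∈ τ.
  V = {}: π^{-1}(V) = ∅ ∈ τ ✓.
  V = {[89=90]}: π^{-1}(V) = {89, 90} ∉ τ ✗.
  V = {[91]}: π^{-1}(V) = {91} ∉ τ ✗.
  V = {[89=90], [91]}: π^{-1}(V) = {89, 90, 91} ∈ τ ✓.
  V = {[92]}: π^{-1}(V) = {92} ∉ τ ✗.
  V = {[89=90], [92]}: π^{-1}(V) = {89, 90, 92} ∉ τ ✗.
  V = {[91], [92]}: π^{-1}(V) = {91, 92} ∉ τ ✗.
  V = {[89=90], [91], [92]}: π^{-1}(V) = {89, 90, 91, 92} ∈ τ ✓.
Open sets in the quotient: τ_Q = {{}, {[89=90], [91]}, {[89=90], [91], [92]}} (3 elements).


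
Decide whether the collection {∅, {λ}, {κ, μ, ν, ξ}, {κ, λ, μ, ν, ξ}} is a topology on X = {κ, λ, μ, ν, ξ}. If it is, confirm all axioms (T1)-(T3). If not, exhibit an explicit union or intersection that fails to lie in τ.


τ IS a topology on X.

Axiom (T1): ∅ ∈ τ? Yes; X ∈ τ? Yes.
Axiom (T2/T3): check pairwise unions and intersections of members of τ.
All pairwise intersections and unions checked — each lies in τ. Therefore τ satisfies (T1), (T2), (T3): it IS a topology on X.


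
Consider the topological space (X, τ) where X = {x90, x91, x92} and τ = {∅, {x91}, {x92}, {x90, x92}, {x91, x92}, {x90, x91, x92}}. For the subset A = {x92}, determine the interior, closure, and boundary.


int(A) = {x92}, cl(A) = {x90, x92}, ∂A = {x90}.

Closed sets in (X, τ) are complements of opens:
  closed(X, τ) = {∅, {x90}, {x91}, {x90, x91}, {x90, x92}, {x90, x91, x92}}.
int(A) = ⋃ {U ∈ τ : U ⊆ A}. Opens contained in A: ∅, {x92}.
Taking the union of these: int(A) = {x92}.
cl(A) = ⋂ {C closed : A ⊆ C}. Closed sets containing A: {x90, x92}, {x90, x91, x92}.
Intersecting these: cl(A) = {x90, x92}.
∂A = cl(A) ∖ int(A) = {x90, x92} ∖ {x92} = {x90}.


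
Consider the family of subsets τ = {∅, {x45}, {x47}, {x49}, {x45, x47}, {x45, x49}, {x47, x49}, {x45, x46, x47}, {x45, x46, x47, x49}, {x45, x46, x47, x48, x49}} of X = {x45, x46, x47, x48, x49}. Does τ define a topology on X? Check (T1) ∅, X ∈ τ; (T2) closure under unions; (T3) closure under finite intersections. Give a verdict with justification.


τ is NOT a topology on X.

Axiom (T1): ∅ ∈ τ? Yes; X ∈ τ? Yes.
Axiom (T2/T3): check pairwise unions and intersections of members of τ.
Counterexample for (T2): {x45} ∪ {x47, x49} = {x45, x47, x49} ∉ τ. Therefore τ is NOT a topology.


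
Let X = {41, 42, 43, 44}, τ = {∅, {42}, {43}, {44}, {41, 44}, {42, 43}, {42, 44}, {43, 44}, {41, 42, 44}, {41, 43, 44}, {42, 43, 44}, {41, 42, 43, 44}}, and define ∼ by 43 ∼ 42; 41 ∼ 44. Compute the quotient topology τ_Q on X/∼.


X/∼ = {[41=44], [42=43]}; |τ_Q| = 4.

Equivalence classes: [41=44], [42=43].
Quotient map π: X → X/∼ sends 41 ↦ [41=44], 42 ↦ [42=43], 43 ↦ [42=43], 44 ↦ [41=44].
For each subset V ⊆ X/∼, compute π^{-1}(V) ⊆ X and check whether π^{-1}(V) ∈ τ. V is open in τ_Q iff π^{-1}(V) ∈ τ.
  V = {}: π^{-1}(V) = ∅ ∈ τ ✓.
  V = {[41=44]}: π^{-1}(V) = {41, 44} ∈ τ ✓.
  V = {[42=43]}: π^{-1}(V) = {42, 43} ∈ τ ✓.
  V = {[41=44], [42=43]}: π^{-1}(V) = {41, 42, 43, 44} ∈ τ ✓.
Open sets in the quotient: τ_Q = {{}, {[41=44]}, {[42=43]}, {[41=44], [42=43]}} (4 elements).


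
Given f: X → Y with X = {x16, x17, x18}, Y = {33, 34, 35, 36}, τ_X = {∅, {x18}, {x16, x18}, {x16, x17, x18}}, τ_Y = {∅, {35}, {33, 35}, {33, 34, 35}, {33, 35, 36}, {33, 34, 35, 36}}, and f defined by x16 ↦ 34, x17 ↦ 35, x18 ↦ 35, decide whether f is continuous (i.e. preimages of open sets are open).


f is NOT continuous.

Compute f^{-1}(U) for each U ∈ τ_Y:
  U = ∅: f^{-1}(U) = ∅ ∈ τ_X ✓.
  U = {35}: f^{-1}(U) = {x17, x18} ∉ τ_X ✗.
  U = {33, 35}: f^{-1}(U) = {x17, x18} ∉ τ_X ✗.
  U = {33, 34, 35}: f^{-1}(U) = {x16, x17, x18} ∈ τ_X ✓.
  U = {33, 35, 36}: f^{-1}(U) = {x17, x18} ∉ τ_X ✗.
  U = {33, 34, 35, 36}: f^{-1}(U) = {x16, x17, x18} ∈ τ_X ✓.
Found U = {35} with f^{-1}(U) = {x17, x18} not in τ_X. Therefore f is NOT continuous.


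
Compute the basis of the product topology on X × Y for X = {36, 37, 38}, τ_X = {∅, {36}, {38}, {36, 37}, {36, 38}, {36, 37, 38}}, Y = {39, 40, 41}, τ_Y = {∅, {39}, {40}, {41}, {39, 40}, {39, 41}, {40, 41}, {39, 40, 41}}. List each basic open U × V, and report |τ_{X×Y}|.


Basis B = {∅ × ∅, {36} × {39}, {36} × {40}, {36} × {41}, {38} × {39}, {38} × {40}, {38} × {41}, {36} × {39, 40}, {36} × {39, 41}, {36, 37} × {39}, {36, 38} × {39}, {36} × {40, 41}, {36, 37} × {40}, {36, 38} × {40}, {36, 37} × {41}, {36, 38} × {41}, {38} × {39, 40}, {38} × {39, 41}, {38} × {40, 41}, {36} × {39, 40, 41}, {36, 37, 38} × {39}, {36, 37, 38} × {40}, {36, 37, 38} × {41}, {38} × {39, 40, 41}, {36, 37} × {39, 40}, {36, 38} × {39, 40}, {36, 37} × {39, 41}, {36, 38} × {39, 41}, {36, 37} × {40, 41}, {36, 38} × {40, 41}, {36, 37} × {39, 40, 41}, {36, 38} × {39, 40, 41}, {36, 37, 38} × {39, 40}, {36, 37, 38} × {39, 41}, {36, 37, 38} × {40, 41}, {36, 37, 38} × {39, 40, 41}}; |τ_{X×Y}| = 216.

Enumerate products U × V with U ∈ τ_X, V ∈ τ_Y (deduplicated):
  ∅ × ∅ = {} (∅)
  {36} × {39} = {(36,39)}
  {36} × {40} = {(36,40)}
  {36} × {41} = {(36,41)}
  {38} × {39} = {(38,39)}
  {38} × {40} = {(38,40)}
  {38} × {41} = {(38,41)}
  {36} × {39, 40} = {(36,39), (36,40)}
  {36} × {39, 41} = {(36,39), (36,41)}
  {36, 37} × {39} = {(36,39), (37,39)}
  {36, 38} × {39} = {(36,39), (38,39)}
  {36} × {40, 41} = {(36,40), (36,41)}
  {36, 37} × {40} = {(36,40), (37,40)}
  {36, 38} × {40} = {(36,40), (38,40)}
  {36, 37} × {41} = {(36,41), (37,41)}
  {36, 38} × {41} = {(36,41), (38,41)}
  {38} × {39, 40} = {(38,39), (38,40)}
  {38} × {39, 41} = {(38,39), (38,41)}
  {38} × {40, 41} = {(38,40), (38,41)}
  {36} × {39, 40, 41} = {(36,39), (36,40), (36,41)}
  {36, 37, 38} × {39} = {(36,39), (37,39), (38,39)}
  {36, 37, 38} × {40} = {(36,40), (37,40), (38,40)}
  {36, 37, 38} × {41} = {(36,41), (37,41), (38,41)}
  {38} × {39, 40, 41} = {(38,39), (38,40), (38,41)}
  {36, 37} × {39, 40} = {(36,39), (36,40), (37,39), (37,40)}
  {36, 38} × {39, 40} = {(36,39), (36,40), (38,39), (38,40)}
  {36, 37} × {39, 41} = {(36,39), (36,41), (37,39), (37,41)}
  {36, 38} × {39, 41} = {(36,39), (36,41), (38,39), (38,41)}
  {36, 37} × {40, 41} = {(36,40), (36,41), (37,40), (37,41)}
  {36, 38} × {40, 41} = {(36,40), (36,41), (38,40), (38,41)}
  {36, 37} × {39, 40, 41} = {(36,39), (36,40), (36,41), (37,39), (37,40), (37,41)}
  {36, 38} × {39, 40, 41} = {(36,39), (36,40), (36,41), (38,39), (38,40), (38,41)}
  {36, 37, 38} × {39, 40} = {(36,39), (36,40), (37,39), (37,40), (38,39), (38,40)}
  {36, 37, 38} × {39, 41} = {(36,39), (36,41), (37,39), (37,41), (38,39), (38,41)}
  {36, 37, 38} × {40, 41} = {(36,40), (36,41), (37,40), (37,41), (38,40), (38,41)}
  {36, 37, 38} × {39, 40, 41} = {(36,39), (36,40), (36,41), (37,39), (37,40), (37,41), (38,39), (38,40), (38,41)}
These 36 distinct sets form the basis B.
Close under arbitrary unions to get τ_{X×Y}; counting gives |τ_{X×Y}| = 216.


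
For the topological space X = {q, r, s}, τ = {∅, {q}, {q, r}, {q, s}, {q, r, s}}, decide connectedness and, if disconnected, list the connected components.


(X, τ) is connected.

Find clopen sets (U ∈ τ with X ∖ U ∈ τ):
  U = ∅, X ∖ U = {q, r, s} — both open, so U is clopen.
  U = {q, r, s}, X ∖ U = ∅ — both open, so U is clopen.
Only trivial clopens (∅ and X) exist, so (X, τ) is connected.
Compute connected components by grouping points that agree on all clopens:
  component: {q, r, s}


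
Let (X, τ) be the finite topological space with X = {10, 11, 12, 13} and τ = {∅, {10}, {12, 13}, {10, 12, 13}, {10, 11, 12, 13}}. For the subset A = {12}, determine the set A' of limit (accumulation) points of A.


A' = {11, 13}

For each x ∈ X, list the open sets U ∈ τ with x ∈ U, then check whether U ∩ (A ∖ {x}) ≠ ∅ for every such U.
  x = 10: open {10} ∋ x has {10} ∩ (A ∖ {10}) = ∅, so x is NOT a limit point.
  x = 11: opens ∋ x are {10, 11, 12, 13}; each meets A ∖ {11}, so x IS a limit point.
  x = 12: open {12, 13} ∋ x has {12, 13} ∩ (A ∖ {12}) = ∅, so x is NOT a limit point.
  x = 13: opens ∋ x are {12, 13}, {10, 12, 13}, {10, 11, 12, 13}; each meets A ∖ {13}, so x IS a limit point.
Collecting: A' = {11, 13}.


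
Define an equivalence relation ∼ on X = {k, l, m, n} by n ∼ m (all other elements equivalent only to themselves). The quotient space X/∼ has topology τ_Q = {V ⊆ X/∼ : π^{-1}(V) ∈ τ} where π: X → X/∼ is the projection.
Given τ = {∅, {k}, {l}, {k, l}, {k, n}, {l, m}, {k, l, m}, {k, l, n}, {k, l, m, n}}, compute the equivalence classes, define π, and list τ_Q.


X/∼ = {[k], [l], [m=n]}; |τ_Q| = 5.

Equivalence classes: [k], [l], [m=n].
Quotient map π: X → X/∼ sends k ↦ [k], l ↦ [l], m ↦ [m=n], n ↦ [m=n].
For each subset V ⊆ X/∼, compute π^{-1}(V) ⊆ X and check whether π^{-1}(V) ∈ τ. V is open in τ_Q iff π^{-1}(V) ∈ τ.
  V = {}: π^{-1}(V) = ∅ ∈ τ ✓.
  V = {[k]}: π^{-1}(V) = {k} ∈ τ ✓.
  V = {[l]}: π^{-1}(V) = {l} ∈ τ ✓.
  V = {[k], [l]}: π^{-1}(V) = {k, l} ∈ τ ✓.
  V = {[m=n]}: π^{-1}(V) = {m, n} ∉ τ ✗.
  V = {[k], [m=n]}: π^{-1}(V) = {k, m, n} ∉ τ ✗.
  V = {[l], [m=n]}: π^{-1}(V) = {l, m, n} ∉ τ ✗.
  V = {[k], [l], [m=n]}: π^{-1}(V) = {k, l, m, n} ∈ τ ✓.
Open sets in the quotient: τ_Q = {{}, {[k]}, {[l]}, {[k], [l]}, {[k], [l], [m=n]}} (5 elements).


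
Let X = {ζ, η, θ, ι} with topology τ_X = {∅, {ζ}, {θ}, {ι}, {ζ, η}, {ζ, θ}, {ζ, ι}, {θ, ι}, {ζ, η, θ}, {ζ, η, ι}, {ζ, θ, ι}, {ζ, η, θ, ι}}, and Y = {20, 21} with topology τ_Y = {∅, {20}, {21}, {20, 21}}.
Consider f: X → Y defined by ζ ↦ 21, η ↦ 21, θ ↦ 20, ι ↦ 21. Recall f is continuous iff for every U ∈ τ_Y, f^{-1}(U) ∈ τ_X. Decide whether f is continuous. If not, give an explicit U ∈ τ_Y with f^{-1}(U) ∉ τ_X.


f IS continuous.

Compute f^{-1}(U) for each U ∈ τ_Y:
  U = ∅: f^{-1}(U) = ∅ ∈ τ_X ✓.
  U = {20}: f^{-1}(U) = {θ} ∈ τ_X ✓.
  U = {21}: f^{-1}(U) = {ζ, η, ι} ∈ τ_X ✓.
  U = {20, 21}: f^{-1}(U) = {ζ, η, θ, ι} ∈ τ_X ✓.
Every preimage lies in τ_X, so f IS continuous.


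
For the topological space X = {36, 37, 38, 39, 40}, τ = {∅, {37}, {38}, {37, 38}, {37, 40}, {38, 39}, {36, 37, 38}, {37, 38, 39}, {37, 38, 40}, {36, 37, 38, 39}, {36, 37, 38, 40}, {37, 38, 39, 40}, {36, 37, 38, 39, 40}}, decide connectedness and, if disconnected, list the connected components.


(X, τ) is connected.

Find clopen sets (U ∈ τ with X ∖ U ∈ τ):
  U = ∅, X ∖ U = {36, 37, 38, 39, 40} — both open, so U is clopen.
  U = {36, 37, 38, 39, 40}, X ∖ U = ∅ — both open, so U is clopen.
Only trivial clopens (∅ and X) exist, so (X, τ) is connected.
Compute connected components by grouping points that agree on all clopens:
  component: {36, 37, 38, 39, 40}


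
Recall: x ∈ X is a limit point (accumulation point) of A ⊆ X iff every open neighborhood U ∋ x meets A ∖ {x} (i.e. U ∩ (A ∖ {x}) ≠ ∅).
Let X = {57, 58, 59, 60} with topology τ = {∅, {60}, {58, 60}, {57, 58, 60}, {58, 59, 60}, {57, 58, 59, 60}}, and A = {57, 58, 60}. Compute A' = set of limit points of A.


A' = {57, 58, 59}

For each x ∈ X, list the open sets U ∈ τ with x ∈ U, then check whether U ∩ (A ∖ {x}) ≠ ∅ for every such U.
  x = 57: opens ∋ x are {57, 58, 60}, {57, 58, 59, 60}; each meets A ∖ {57}, so x IS a limit point.
  x = 58: opens ∋ x are {58, 60}, {57, 58, 60}, {58, 59, 60}, {57, 58, 59, 60}; each meets A ∖ {58}, so x IS a limit point.
  x = 59: opens ∋ x are {58, 59, 60}, {57, 58, 59, 60}; each meets A ∖ {59}, so x IS a limit point.
  x = 60: open {60} ∋ x has {60} ∩ (A ∖ {60}) = ∅, so x is NOT a limit point.
Collecting: A' = {57, 58, 59}.


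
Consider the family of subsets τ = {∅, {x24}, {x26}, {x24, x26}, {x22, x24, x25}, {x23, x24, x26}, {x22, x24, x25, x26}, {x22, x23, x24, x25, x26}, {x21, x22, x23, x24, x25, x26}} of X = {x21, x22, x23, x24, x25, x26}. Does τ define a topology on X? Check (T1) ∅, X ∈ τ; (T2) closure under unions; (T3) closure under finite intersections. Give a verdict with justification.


τ IS a topology on X.

Axiom (T1): ∅ ∈ τ? Yes; X ∈ τ? Yes.
Axiom (T2/T3): check pairwise unions and intersections of members of τ.
All pairwise intersections and unions checked — each lies in τ. Therefore τ satisfies (T1), (T2), (T3): it IS a topology on X.


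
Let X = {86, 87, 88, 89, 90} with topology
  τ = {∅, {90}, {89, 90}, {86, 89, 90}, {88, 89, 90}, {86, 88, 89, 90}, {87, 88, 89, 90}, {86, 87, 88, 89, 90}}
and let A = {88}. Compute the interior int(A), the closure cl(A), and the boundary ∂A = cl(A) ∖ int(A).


int(A) = ∅, cl(A) = {87, 88}, ∂A = {87, 88}.

Closed sets in (X, τ) are complements of opens:
  closed(X, τ) = {∅, {86}, {87}, {86, 87}, {87, 88}, {86, 87, 88}, {86, 87, 88, 89}, {86, 87, 88, 89, 90}}.
int(A) = ⋃ {U ∈ τ : U ⊆ A}. Opens contained in A: ∅.
Taking the union of these: int(A) = ∅.
cl(A) = ⋂ {C closed : A ⊆ C}. Closed sets containing A: {87, 88}, {86, 87, 88}, {86, 87, 88, 89}, {86, 87, 88, 89, 90}.
Intersecting these: cl(A) = {87, 88}.
∂A = cl(A) ∖ int(A) = {87, 88} ∖ ∅ = {87, 88}.


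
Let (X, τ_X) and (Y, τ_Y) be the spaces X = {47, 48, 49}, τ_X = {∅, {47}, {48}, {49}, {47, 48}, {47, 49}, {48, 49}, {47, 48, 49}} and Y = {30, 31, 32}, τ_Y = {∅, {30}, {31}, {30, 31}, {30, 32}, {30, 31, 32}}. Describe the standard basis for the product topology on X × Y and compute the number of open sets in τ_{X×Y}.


Basis B = {∅ × ∅, {47} × {30}, {47} × {31}, {48} × {30}, {48} × {31}, {49} × {30}, {49} × {31}, {47} × {30, 31}, {47} × {30, 32}, {47, 48} × {30}, {47, 49} × {30}, {47, 48} × {31}, {47, 49} × {31}, {48} × {30, 31}, {48} × {30, 32}, {48, 49} × {30}, {48, 49} × {31}, {49} × {30, 31}, {49} × {30, 32}, {47} × {30, 31, 32}, {47, 48, 49} × {30}, {47, 48, 49} × {31}, {48} × {30, 31, 32}, {49} × {30, 31, 32}, {47, 48} × {30, 31}, {47, 49} × {30, 31}, {47, 48} × {30, 32}, {47, 49} × {30, 32}, {48, 49} × {30, 31}, {48, 49} × {30, 32}, {47, 48} × {30, 31, 32}, {47, 49} × {30, 31, 32}, {47, 48, 49} × {30, 31}, {47, 48, 49} × {30, 32}, {48, 49} × {30, 31, 32}, {47, 48, 49} × {30, 31, 32}}; |τ_{X×Y}| = 216.

Enumerate products U × V with U ∈ τ_X, V ∈ τ_Y (deduplicated):
  ∅ × ∅ = {} (∅)
  {47} × {30} = {(47,30)}
  {47} × {31} = {(47,31)}
  {48} × {30} = {(48,30)}
  {48} × {31} = {(48,31)}
  {49} × {30} = {(49,30)}
  {49} × {31} = {(49,31)}
  {47} × {30, 31} = {(47,30), (47,31)}
  {47} × {30, 32} = {(47,30), (47,32)}
  {47, 48} × {30} = {(47,30), (48,30)}
  {47, 49} × {30} = {(47,30), (49,30)}
  {47, 48} × {31} = {(47,31), (48,31)}
  {47, 49} × {31} = {(47,31), (49,31)}
  {48} × {30, 31} = {(48,30), (48,31)}
  {48} × {30, 32} = {(48,30), (48,32)}
  {48, 49} × {30} = {(48,30), (49,30)}
  {48, 49} × {31} = {(48,31), (49,31)}
  {49} × {30, 31} = {(49,30), (49,31)}
  {49} × {30, 32} = {(49,30), (49,32)}
  {47} × {30, 31, 32} = {(47,30), (47,31), (47,32)}
  {47, 48, 49} × {30} = {(47,30), (48,30), (49,30)}
  {47, 48, 49} × {31} = {(47,31), (48,31), (49,31)}
  {48} × {30, 31, 32} = {(48,30), (48,31), (48,32)}
  {49} × {30, 31, 32} = {(49,30), (49,31), (49,32)}
  {47, 48} × {30, 31} = {(47,30), (47,31), (48,30), (48,31)}
  {47, 49} × {30, 31} = {(47,30), (47,31), (49,30), (49,31)}
  {47, 48} × {30, 32} = {(47,30), (47,32), (48,30), (48,32)}
  {47, 49} × {30, 32} = {(47,30), (47,32), (49,30), (49,32)}
  {48, 49} × {30, 31} = {(48,30), (48,31), (49,30), (49,31)}
  {48, 49} × {30, 32} = {(48,30), (48,32), (49,30), (49,32)}
  {47, 48} × {30, 31, 32} = {(47,30), (47,31), (47,32), (48,30), (48,31), (48,32)}
  {47, 49} × {30, 31, 32} = {(47,30), (47,31), (47,32), (49,30), (49,31), (49,32)}
  {47, 48, 49} × {30, 31} = {(47,30), (47,31), (48,30), (48,31), (49,30), (49,31)}
  {47, 48, 49} × {30, 32} = {(47,30), (47,32), (48,30), (48,32), (49,30), (49,32)}
  {48, 49} × {30, 31, 32} = {(48,30), (48,31), (48,32), (49,30), (49,31), (49,32)}
  {47, 48, 49} × {30, 31, 32} = {(47,30), (47,31), (47,32), (48,30), (48,31), (48,32), (49,30), (49,31), (49,32)}
These 36 distinct sets form the basis B.
Close under arbitrary unions to get τ_{X×Y}; counting gives |τ_{X×Y}| = 216.


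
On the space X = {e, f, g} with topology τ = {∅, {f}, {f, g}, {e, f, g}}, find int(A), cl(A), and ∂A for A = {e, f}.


int(A) = {f}, cl(A) = {e, f, g}, ∂A = {e, g}.

Closed sets in (X, τ) are complements of opens:
  closed(X, τ) = {∅, {e}, {e, g}, {e, f, g}}.
int(A) = ⋃ {U ∈ τ : U ⊆ A}. Opens contained in A: ∅, {f}.
Taking the union of these: int(A) = {f}.
cl(A) = ⋂ {C closed : A ⊆ C}. Closed sets containing A: {e, f, g}.
Intersecting these: cl(A) = {e, f, g}.
∂A = cl(A) ∖ int(A) = {e, f, g} ∖ {f} = {e, g}.


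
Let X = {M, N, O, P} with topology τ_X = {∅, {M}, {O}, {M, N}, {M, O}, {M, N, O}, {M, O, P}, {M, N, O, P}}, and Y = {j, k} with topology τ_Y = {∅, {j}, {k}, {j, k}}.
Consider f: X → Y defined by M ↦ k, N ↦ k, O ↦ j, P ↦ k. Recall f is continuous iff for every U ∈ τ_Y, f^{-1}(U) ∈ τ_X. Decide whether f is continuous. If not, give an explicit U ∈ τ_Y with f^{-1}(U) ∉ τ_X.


f is NOT continuous.

Compute f^{-1}(U) for each U ∈ τ_Y:
  U = ∅: f^{-1}(U) = ∅ ∈ τ_X ✓.
  U = {j}: f^{-1}(U) = {O} ∈ τ_X ✓.
  U = {k}: f^{-1}(U) = {M, N, P} ∉ τ_X ✗.
  U = {j, k}: f^{-1}(U) = {M, N, O, P} ∈ τ_X ✓.
Found U = {k} with f^{-1}(U) = {M, N, P} not in τ_X. Therefore f is NOT continuous.


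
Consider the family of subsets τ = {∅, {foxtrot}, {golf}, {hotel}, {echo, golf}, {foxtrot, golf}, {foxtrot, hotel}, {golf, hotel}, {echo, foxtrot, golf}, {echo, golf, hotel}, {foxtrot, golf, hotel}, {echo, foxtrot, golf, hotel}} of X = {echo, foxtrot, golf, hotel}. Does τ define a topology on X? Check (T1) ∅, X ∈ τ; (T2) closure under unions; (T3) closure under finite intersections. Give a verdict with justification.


τ IS a topology on X.

Axiom (T1): ∅ ∈ τ? Yes; X ∈ τ? Yes.
Axiom (T2/T3): check pairwise unions and intersections of members of τ.
All pairwise intersections and unions checked — each lies in τ. Therefore τ satisfies (T1), (T2), (T3): it IS a topology on X.


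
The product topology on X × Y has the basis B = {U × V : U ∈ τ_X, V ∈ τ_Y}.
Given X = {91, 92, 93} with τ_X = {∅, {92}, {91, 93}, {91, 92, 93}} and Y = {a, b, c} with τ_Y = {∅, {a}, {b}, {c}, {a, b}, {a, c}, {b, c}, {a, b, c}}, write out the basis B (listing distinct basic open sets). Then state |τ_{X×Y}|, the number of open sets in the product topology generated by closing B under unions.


Basis B = {∅ × ∅, {92} × {a}, {92} × {b}, {92} × {c}, {91, 93} × {a}, {91, 93} × {b}, {91, 93} × {c}, {92} × {a, b}, {92} × {a, c}, {92} × {b, c}, {91, 92, 93} × {a}, {91, 92, 93} × {b}, {91, 92, 93} × {c}, {92} × {a, b, c}, {91, 93} × {a, b}, {91, 93} × {a, c}, {91, 93} × {b, c}, {91, 93} × {a, b, c}, {91, 92, 93} × {a, b}, {91, 92, 93} × {a, c}, {91, 92, 93} × {b, c}, {91, 92, 93} × {a, b, c}}; |τ_{X×Y}| = 64.

Enumerate products U × V with U ∈ τ_X, V ∈ τ_Y (deduplicated):
  ∅ × ∅ = {} (∅)
  {92} × {a} = {(92,a)}
  {92} × {b} = {(92,b)}
  {92} × {c} = {(92,c)}
  {91, 93} × {a} = {(91,a), (93,a)}
  {91, 93} × {b} = {(91,b), (93,b)}
  {91, 93} × {c} = {(91,c), (93,c)}
  {92} × {a, b} = {(92,a), (92,b)}
  {92} × {a, c} = {(92,a), (92,c)}
  {92} × {b, c} = {(92,b), (92,c)}
  {91, 92, 93} × {a} = {(91,a), (92,a), (93,a)}
  {91, 92, 93} × {b} = {(91,b), (92,b), (93,b)}
  {91, 92, 93} × {c} = {(91,c), (92,c), (93,c)}
  {92} × {a, b, c} = {(92,a), (92,b), (92,c)}
  {91, 93} × {a, b} = {(91,a), (91,b), (93,a), (93,b)}
  {91, 93} × {a, c} = {(91,a), (91,c), (93,a), (93,c)}
  {91, 93} × {b, c} = {(91,b), (91,c), (93,b), (93,c)}
  {91, 93} × {a, b, c} = {(91,a), (91,b), (91,c), (93,a), (93,b), (93,c)}
  {91, 92, 93} × {a, b} = {(91,a), (91,b), (92,a), (92,b), (93,a), (93,b)}
  {91, 92, 93} × {a, c} = {(91,a), (91,c), (92,a), (92,c), (93,a), (93,c)}
  {91, 92, 93} × {b, c} = {(91,b), (91,c), (92,b), (92,c), (93,b), (93,c)}
  {91, 92, 93} × {a, b, c} = {(91,a), (91,b), (91,c), (92,a), (92,b), (92,c), (93,a), (93,b), (93,c)}
These 22 distinct sets form the basis B.
Close under arbitrary unions to get τ_{X×Y}; counting gives |τ_{X×Y}| = 64.


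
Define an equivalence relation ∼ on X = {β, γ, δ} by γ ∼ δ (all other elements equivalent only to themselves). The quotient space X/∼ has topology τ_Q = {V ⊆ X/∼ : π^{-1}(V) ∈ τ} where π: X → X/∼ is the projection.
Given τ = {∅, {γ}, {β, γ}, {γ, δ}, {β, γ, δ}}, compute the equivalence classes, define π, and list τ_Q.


X/∼ = {[β], [γ=δ]}; |τ_Q| = 3.

Equivalence classes: [β], [γ=δ].
Quotient map π: X → X/∼ sends β ↦ [β], γ ↦ [γ=δ], δ ↦ [γ=δ].
For each subset V ⊆ X/∼, compute π^{-1}(V) ⊆ X and check whether π^{-1}(V) ∈ τ. V is open in τ_Q iff π^{-1}(V) ∈ τ.
  V = {}: π^{-1}(V) = ∅ ∈ τ ✓.
  V = {[β]}: π^{-1}(V) = {β} ∉ τ ✗.
  V = {[γ=δ]}: π^{-1}(V) = {γ, δ} ∈ τ ✓.
  V = {[β], [γ=δ]}: π^{-1}(V) = {β, γ, δ} ∈ τ ✓.
Open sets in the quotient: τ_Q = {{}, {[γ=δ]}, {[β], [γ=δ]}} (3 elements).


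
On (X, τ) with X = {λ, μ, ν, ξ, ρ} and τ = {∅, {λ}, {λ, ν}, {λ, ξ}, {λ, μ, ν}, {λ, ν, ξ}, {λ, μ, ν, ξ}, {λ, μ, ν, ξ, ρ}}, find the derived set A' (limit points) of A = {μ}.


A' = {ρ}

For each x ∈ X, list the open sets U ∈ τ with x ∈ U, then check whether U ∩ (A ∖ {x}) ≠ ∅ for every such U.
  x = λ: open {λ} ∋ x has {λ} ∩ (A ∖ {λ}) = ∅, so x is NOT a limit point.
  x = μ: open {λ, μ, ν} ∋ x has {λ, μ, ν} ∩ (A ∖ {μ}) = ∅, so x is NOT a limit point.
  x = ν: open {λ, ν} ∋ x has {λ, ν} ∩ (A ∖ {ν}) = ∅, so x is NOT a limit point.
  x = ξ: open {λ, ξ} ∋ x has {λ, ξ} ∩ (A ∖ {ξ}) = ∅, so x is NOT a limit point.
  x = ρ: opens ∋ x are {λ, μ, ν, ξ, ρ}; each meets A ∖ {ρ}, so x IS a limit point.
Collecting: A' = {ρ}.


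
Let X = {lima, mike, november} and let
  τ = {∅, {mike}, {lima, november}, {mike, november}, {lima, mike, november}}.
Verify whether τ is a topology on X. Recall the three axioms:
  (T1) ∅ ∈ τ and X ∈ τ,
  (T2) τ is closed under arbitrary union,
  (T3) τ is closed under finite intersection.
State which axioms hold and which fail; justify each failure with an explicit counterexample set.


τ is NOT a topology on X.

Axiom (T1): ∅ ∈ τ? Yes; X ∈ τ? Yes.
Axiom (T2/T3): check pairwise unions and intersections of members of τ.
Counterexample for (T3): {lima, november} ∩ {mike, november} = {november} ∉ τ. Therefore τ is NOT a topology.


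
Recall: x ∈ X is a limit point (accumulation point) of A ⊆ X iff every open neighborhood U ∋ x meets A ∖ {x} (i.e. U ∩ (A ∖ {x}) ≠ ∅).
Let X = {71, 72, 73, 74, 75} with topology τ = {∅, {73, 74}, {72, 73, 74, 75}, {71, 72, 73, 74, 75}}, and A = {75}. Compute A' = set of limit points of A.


A' = {71, 72}

For each x ∈ X, list the open sets U ∈ τ with x ∈ U, then check whether U ∩ (A ∖ {x}) ≠ ∅ for every such U.
  x = 71: opens ∋ x are {71, 72, 73, 74, 75}; each meets A ∖ {71}, so x IS a limit point.
  x = 72: opens ∋ x are {72, 73, 74, 75}, {71, 72, 73, 74, 75}; each meets A ∖ {72}, so x IS a limit point.
  x = 73: open {73, 74} ∋ x has {73, 74} ∩ (A ∖ {73}) = ∅, so x is NOT a limit point.
  x = 74: open {73, 74} ∋ x has {73, 74} ∩ (A ∖ {74}) = ∅, so x is NOT a limit point.
  x = 75: open {72, 73, 74, 75} ∋ x has {72, 73, 74, 75} ∩ (A ∖ {75}) = ∅, so x is NOT a limit point.
Collecting: A' = {71, 72}.


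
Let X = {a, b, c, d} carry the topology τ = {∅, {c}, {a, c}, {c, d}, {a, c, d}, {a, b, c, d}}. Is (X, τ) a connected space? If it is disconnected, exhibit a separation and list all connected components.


(X, τ) is connected.

Find clopen sets (U ∈ τ with X ∖ U ∈ τ):
  U = ∅, X ∖ U = {a, b, c, d} — both open, so U is clopen.
  U = {a, b, c, d}, X ∖ U = ∅ — both open, so U is clopen.
Only trivial clopens (∅ and X) exist, so (X, τ) is connected.
Compute connected components by grouping points that agree on all clopens:
  component: {a, b, c, d}


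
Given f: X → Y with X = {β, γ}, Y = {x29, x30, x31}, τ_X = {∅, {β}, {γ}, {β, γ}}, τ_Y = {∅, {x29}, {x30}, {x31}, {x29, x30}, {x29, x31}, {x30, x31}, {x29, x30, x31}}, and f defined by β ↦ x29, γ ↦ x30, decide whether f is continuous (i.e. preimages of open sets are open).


f IS continuous.

Compute f^{-1}(U) for each U ∈ τ_Y:
  U = ∅: f^{-1}(U) = ∅ ∈ τ_X ✓.
  U = {x29}: f^{-1}(U) = {β} ∈ τ_X ✓.
  U = {x30}: f^{-1}(U) = {γ} ∈ τ_X ✓.
  U = {x31}: f^{-1}(U) = ∅ ∈ τ_X ✓.
  U = {x29, x30}: f^{-1}(U) = {β, γ} ∈ τ_X ✓.
  U = {x29, x31}: f^{-1}(U) = {β} ∈ τ_X ✓.
  U = {x30, x31}: f^{-1}(U) = {γ} ∈ τ_X ✓.
  U = {x29, x30, x31}: f^{-1}(U) = {β, γ} ∈ τ_X ✓.
Every preimage lies in τ_X, so f IS continuous.


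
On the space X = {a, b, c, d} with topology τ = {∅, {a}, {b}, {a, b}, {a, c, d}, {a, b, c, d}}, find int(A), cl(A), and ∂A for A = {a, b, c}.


int(A) = {a, b}, cl(A) = {a, b, c, d}, ∂A = {c, d}.

Closed sets in (X, τ) are complements of opens:
  closed(X, τ) = {∅, {b}, {c, d}, {a, c, d}, {b, c, d}, {a, b, c, d}}.
int(A) = ⋃ {U ∈ τ : U ⊆ A}. Opens contained in A: ∅, {a}, {b}, {a, b}.
Taking the union of these: int(A) = {a, b}.
cl(A) = ⋂ {C closed : A ⊆ C}. Closed sets containing A: {a, b, c, d}.
Intersecting these: cl(A) = {a, b, c, d}.
∂A = cl(A) ∖ int(A) = {a, b, c, d} ∖ {a, b} = {c, d}.


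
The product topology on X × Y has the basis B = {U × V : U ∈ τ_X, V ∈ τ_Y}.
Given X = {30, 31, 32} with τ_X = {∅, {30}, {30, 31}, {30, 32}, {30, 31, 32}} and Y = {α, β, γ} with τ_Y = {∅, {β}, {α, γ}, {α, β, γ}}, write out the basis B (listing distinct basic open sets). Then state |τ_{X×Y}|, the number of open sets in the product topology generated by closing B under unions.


Basis B = {∅ × ∅, {30} × {β}, {30} × {α, γ}, {30, 31} × {β}, {30, 32} × {β}, {30} × {α, β, γ}, {30, 31, 32} × {β}, {30, 31} × {α, γ}, {30, 32} × {α, γ}, {30, 31} × {α, β, γ}, {30, 32} × {α, β, γ}, {30, 31, 32} × {α, γ}, {30, 31, 32} × {α, β, γ}}; |τ_{X×Y}| = 25.

Enumerate products U × V with U ∈ τ_X, V ∈ τ_Y (deduplicated):
  ∅ × ∅ = {} (∅)
  {30} × {β} = {(30,β)}
  {30} × {α, γ} = {(30,α), (30,γ)}
  {30, 31} × {β} = {(30,β), (31,β)}
  {30, 32} × {β} = {(30,β), (32,β)}
  {30} × {α, β, γ} = {(30,α), (30,β), (30,γ)}
  {30, 31, 32} × {β} = {(30,β), (31,β), (32,β)}
  {30, 31} × {α, γ} = {(30,α), (30,γ), (31,α), (31,γ)}
  {30, 32} × {α, γ} = {(30,α), (30,γ), (32,α), (32,γ)}
  {30, 31} × {α, β, γ} = {(30,α), (30,β), (30,γ), (31,α), (31,β), (31,γ)}
  {30, 32} × {α, β, γ} = {(30,α), (30,β), (30,γ), (32,α), (32,β), (32,γ)}
  {30, 31, 32} × {α, γ} = {(30,α), (30,γ), (31,α), (31,γ), (32,α), (32,γ)}
  {30, 31, 32} × {α, β, γ} = {(30,α), (30,β), (30,γ), (31,α), (31,β), (31,γ), (32,α), (32,β), (32,γ)}
These 13 distinct sets form the basis B.
Close under arbitrary unions to get τ_{X×Y}; counting gives |τ_{X×Y}| = 25.
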